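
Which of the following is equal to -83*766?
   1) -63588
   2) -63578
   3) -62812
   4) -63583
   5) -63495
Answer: 2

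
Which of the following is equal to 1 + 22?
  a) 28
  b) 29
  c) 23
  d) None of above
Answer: c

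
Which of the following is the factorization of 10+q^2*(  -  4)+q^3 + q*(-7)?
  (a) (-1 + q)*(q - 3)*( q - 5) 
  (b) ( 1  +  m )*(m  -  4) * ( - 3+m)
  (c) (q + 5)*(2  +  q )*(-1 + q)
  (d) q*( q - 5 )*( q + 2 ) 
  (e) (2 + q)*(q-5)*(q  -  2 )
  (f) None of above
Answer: f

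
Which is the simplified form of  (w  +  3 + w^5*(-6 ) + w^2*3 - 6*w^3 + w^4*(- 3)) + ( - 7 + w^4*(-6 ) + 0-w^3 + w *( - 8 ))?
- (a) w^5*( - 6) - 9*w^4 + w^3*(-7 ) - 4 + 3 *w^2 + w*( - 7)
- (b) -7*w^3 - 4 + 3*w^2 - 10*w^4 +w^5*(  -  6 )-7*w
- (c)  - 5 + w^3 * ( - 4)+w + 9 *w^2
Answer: a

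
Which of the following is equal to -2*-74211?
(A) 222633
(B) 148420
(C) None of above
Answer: C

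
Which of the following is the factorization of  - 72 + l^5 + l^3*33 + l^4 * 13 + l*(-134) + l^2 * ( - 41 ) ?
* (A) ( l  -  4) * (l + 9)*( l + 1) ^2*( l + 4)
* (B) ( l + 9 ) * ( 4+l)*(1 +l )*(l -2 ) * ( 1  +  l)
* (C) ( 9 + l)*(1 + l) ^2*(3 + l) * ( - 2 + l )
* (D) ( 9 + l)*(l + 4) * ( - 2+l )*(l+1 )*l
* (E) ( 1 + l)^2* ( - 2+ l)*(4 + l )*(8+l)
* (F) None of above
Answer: B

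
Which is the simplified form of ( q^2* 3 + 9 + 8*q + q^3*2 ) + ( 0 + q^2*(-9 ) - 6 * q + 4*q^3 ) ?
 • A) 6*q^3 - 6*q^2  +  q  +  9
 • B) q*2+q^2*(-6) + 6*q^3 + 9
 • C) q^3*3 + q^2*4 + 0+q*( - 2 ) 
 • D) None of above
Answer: B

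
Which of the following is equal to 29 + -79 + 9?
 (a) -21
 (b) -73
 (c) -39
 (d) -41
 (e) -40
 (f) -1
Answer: d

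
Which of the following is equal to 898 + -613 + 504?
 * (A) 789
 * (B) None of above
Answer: A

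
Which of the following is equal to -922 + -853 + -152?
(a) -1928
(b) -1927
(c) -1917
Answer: b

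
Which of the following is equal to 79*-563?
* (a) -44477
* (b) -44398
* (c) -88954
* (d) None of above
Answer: a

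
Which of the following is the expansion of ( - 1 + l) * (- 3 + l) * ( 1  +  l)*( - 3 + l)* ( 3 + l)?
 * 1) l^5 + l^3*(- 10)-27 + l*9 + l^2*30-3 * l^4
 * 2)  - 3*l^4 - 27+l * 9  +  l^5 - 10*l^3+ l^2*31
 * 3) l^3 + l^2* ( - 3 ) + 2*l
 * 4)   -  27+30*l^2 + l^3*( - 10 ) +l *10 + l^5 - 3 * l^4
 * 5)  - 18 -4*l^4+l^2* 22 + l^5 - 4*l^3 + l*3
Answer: 1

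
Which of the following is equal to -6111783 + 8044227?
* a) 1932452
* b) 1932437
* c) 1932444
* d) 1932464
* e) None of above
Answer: c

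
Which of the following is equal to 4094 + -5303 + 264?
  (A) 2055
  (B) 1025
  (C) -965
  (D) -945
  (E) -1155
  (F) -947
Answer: D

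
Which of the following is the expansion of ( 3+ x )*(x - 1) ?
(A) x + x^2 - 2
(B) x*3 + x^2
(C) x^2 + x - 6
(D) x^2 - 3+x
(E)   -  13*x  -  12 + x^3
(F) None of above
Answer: F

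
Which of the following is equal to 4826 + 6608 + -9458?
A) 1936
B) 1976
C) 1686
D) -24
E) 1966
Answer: B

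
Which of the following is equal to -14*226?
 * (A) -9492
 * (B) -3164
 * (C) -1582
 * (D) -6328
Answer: B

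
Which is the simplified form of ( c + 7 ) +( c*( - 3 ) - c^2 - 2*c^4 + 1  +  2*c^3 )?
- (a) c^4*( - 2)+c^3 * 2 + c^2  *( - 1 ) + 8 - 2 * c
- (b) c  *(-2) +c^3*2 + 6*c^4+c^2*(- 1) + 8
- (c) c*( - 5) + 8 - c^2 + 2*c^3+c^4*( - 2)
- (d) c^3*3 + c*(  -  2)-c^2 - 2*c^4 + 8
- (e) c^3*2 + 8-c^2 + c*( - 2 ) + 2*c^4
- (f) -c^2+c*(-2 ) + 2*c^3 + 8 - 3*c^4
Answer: a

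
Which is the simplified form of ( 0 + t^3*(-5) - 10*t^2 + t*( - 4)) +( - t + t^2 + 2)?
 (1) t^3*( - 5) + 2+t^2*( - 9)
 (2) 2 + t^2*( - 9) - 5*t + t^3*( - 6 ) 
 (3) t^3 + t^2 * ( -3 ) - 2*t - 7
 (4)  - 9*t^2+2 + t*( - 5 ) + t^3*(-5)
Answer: 4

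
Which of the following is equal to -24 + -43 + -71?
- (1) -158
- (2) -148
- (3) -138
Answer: 3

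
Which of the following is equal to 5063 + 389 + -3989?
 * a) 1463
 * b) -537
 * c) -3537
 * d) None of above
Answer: a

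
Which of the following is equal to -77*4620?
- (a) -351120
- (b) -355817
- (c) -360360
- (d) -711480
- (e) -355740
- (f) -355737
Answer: e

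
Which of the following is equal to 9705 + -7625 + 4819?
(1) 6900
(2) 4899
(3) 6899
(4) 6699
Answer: 3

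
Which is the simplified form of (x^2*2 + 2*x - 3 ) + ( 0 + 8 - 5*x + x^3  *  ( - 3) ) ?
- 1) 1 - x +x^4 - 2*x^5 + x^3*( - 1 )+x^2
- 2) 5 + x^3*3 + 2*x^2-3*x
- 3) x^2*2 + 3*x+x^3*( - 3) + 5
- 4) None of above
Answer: 4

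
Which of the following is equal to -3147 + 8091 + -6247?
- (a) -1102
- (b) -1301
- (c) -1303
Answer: c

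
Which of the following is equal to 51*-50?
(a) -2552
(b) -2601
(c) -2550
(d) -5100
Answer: c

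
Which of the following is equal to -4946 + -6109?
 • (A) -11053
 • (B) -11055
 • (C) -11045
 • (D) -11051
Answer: B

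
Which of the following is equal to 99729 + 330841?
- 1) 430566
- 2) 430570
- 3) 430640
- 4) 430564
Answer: 2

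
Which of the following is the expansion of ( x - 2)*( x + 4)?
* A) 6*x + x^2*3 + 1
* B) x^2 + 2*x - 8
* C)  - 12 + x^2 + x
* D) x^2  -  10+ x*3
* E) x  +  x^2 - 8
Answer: B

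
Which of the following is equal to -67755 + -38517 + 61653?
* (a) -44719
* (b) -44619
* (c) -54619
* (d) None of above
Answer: b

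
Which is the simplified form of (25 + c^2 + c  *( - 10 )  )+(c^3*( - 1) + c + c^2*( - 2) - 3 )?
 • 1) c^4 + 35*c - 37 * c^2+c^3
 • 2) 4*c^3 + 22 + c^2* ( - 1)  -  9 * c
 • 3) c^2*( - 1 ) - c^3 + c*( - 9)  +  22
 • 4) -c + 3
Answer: 3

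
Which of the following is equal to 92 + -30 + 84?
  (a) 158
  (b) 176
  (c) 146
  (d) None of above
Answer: c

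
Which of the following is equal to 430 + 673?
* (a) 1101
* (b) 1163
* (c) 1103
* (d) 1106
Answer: c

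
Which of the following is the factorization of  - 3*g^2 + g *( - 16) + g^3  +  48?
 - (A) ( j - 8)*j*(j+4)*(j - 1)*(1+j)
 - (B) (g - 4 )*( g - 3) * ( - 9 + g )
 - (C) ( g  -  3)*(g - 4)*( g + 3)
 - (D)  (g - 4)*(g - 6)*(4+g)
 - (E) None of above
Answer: E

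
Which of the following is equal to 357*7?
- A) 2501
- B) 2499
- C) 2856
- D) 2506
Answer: B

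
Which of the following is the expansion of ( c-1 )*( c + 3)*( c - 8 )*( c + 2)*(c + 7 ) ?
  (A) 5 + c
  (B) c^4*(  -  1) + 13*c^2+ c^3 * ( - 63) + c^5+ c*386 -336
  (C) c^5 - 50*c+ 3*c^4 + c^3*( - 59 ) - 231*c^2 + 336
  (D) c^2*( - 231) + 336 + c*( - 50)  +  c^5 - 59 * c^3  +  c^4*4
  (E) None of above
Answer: C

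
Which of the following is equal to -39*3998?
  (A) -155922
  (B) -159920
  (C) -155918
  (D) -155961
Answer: A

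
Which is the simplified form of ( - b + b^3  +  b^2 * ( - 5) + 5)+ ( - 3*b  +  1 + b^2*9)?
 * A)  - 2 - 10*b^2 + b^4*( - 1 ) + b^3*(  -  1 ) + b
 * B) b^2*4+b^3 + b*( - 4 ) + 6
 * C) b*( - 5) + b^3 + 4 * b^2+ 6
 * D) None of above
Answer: B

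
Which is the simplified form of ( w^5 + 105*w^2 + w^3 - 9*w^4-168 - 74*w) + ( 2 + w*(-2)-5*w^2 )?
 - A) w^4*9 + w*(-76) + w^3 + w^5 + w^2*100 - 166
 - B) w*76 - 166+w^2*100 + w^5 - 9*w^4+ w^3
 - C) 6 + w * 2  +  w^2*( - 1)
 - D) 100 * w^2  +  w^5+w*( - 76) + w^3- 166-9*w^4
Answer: D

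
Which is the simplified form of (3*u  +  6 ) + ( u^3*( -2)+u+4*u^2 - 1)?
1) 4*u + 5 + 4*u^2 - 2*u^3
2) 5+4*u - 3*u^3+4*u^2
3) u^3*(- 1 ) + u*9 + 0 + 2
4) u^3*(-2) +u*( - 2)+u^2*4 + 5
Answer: 1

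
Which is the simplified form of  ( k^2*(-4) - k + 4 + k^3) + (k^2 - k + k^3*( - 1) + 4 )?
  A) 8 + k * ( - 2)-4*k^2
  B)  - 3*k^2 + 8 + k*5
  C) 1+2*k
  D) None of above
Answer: D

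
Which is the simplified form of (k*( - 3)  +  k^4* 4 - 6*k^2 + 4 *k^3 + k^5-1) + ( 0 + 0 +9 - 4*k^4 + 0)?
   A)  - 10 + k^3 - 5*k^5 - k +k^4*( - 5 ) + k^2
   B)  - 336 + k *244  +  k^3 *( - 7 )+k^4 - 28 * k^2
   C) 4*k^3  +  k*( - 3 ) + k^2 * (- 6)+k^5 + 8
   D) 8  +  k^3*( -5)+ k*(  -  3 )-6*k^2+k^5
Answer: C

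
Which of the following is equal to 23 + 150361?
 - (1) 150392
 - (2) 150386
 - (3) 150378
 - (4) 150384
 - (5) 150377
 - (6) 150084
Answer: 4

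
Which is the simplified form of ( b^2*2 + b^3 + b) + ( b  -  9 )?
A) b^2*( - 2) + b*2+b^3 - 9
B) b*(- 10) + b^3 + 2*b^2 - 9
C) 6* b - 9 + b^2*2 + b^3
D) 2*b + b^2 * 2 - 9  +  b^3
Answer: D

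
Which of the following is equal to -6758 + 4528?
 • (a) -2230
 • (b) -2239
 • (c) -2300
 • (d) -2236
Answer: a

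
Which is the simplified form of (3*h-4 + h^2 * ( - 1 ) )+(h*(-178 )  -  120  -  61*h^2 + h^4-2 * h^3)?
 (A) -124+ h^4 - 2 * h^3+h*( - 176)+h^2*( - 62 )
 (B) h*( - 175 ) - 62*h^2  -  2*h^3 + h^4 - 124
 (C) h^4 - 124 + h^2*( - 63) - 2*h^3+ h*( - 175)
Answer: B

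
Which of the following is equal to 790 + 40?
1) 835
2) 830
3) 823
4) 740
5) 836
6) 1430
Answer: 2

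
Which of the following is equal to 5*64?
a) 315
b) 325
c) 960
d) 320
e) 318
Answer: d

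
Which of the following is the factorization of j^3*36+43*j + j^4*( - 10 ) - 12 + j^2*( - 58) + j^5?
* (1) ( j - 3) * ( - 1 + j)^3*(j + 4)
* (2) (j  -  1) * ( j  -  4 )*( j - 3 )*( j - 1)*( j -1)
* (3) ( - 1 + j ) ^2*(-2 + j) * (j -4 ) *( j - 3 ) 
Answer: 2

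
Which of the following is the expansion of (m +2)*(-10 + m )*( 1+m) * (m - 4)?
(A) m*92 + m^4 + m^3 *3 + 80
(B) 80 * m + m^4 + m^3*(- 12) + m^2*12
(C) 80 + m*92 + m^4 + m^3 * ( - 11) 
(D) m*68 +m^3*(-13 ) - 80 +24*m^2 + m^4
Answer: C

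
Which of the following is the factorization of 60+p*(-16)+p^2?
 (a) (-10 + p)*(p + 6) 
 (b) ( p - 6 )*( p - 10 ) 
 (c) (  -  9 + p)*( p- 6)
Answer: b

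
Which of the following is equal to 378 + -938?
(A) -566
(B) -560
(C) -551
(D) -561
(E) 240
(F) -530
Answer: B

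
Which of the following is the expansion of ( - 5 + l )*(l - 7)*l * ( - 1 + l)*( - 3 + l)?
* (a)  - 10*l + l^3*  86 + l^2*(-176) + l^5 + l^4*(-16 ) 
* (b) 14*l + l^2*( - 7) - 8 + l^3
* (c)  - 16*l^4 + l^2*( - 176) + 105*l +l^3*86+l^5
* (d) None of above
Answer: c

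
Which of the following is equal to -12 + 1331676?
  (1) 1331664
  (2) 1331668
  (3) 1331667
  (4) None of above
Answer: 1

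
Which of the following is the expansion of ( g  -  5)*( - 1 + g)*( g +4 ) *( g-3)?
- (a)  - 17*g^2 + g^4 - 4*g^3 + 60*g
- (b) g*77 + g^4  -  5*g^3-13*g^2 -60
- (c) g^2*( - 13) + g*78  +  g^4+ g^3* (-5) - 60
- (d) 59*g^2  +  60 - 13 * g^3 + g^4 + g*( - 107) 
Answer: b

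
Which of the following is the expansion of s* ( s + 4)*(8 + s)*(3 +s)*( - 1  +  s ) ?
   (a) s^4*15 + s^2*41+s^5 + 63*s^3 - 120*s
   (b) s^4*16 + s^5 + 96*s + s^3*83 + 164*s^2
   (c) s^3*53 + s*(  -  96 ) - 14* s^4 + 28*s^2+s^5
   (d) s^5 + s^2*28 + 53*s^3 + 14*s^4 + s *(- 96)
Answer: d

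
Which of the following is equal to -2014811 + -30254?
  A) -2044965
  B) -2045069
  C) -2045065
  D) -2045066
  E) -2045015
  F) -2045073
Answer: C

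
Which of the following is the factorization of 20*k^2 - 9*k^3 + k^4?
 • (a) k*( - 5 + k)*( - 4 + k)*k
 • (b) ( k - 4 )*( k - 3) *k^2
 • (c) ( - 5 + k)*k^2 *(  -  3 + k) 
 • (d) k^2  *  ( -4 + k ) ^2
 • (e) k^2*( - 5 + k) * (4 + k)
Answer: a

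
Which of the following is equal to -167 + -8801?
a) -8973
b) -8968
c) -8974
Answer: b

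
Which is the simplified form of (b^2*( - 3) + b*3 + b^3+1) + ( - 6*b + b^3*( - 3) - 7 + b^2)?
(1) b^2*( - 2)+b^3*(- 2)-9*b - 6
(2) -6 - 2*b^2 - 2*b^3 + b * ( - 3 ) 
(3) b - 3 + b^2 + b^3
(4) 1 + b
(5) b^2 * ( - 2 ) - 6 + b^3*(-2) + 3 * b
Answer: 2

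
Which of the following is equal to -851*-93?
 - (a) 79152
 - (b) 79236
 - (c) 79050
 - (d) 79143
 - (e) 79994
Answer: d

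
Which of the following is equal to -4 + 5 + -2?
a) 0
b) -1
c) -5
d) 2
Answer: b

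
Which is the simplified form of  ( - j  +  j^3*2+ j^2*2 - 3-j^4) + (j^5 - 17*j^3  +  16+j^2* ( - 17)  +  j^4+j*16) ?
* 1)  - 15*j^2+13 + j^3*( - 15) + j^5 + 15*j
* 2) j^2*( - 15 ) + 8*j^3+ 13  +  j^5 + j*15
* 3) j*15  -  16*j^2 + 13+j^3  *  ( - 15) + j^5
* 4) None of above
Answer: 1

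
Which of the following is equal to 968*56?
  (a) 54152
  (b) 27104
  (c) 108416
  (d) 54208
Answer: d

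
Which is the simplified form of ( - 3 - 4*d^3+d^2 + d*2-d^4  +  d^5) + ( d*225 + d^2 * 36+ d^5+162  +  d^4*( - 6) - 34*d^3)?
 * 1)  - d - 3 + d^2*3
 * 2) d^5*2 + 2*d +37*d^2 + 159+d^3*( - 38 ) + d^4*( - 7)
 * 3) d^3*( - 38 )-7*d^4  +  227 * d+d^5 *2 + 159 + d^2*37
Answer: 3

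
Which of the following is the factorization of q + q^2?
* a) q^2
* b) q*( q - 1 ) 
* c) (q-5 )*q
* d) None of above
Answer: d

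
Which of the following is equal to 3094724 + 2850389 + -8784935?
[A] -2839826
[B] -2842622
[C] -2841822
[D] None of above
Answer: D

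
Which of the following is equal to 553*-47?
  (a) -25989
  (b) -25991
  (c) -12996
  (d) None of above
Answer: b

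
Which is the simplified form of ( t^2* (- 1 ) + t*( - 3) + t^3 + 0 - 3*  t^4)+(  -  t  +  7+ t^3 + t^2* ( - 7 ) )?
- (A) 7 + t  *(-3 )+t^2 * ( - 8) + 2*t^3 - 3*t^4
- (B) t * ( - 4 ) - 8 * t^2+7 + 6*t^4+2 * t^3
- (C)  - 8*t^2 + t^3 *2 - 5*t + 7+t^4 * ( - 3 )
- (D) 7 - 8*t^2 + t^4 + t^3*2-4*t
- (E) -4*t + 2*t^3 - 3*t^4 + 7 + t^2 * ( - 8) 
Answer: E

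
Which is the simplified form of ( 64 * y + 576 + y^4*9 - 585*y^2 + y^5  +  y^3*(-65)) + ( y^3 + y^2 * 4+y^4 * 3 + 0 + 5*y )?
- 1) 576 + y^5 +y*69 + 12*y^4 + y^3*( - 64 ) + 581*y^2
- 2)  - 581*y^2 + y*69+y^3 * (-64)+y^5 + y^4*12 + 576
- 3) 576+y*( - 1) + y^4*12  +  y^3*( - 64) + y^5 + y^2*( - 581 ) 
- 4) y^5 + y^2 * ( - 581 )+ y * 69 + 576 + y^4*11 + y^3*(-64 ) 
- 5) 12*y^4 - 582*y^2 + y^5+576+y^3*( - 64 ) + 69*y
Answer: 2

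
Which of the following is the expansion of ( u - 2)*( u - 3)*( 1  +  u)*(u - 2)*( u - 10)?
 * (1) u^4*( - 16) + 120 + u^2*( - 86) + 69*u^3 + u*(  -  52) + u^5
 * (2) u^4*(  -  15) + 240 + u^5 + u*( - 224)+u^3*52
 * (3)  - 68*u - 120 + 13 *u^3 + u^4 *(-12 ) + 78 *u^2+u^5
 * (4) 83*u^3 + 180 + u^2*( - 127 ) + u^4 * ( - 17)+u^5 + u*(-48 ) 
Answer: 1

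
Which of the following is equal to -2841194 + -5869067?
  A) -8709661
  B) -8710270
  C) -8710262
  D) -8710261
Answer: D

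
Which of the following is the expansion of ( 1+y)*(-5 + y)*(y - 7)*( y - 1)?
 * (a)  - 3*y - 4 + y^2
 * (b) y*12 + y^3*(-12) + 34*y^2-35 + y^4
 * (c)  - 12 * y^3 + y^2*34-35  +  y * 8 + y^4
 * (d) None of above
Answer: b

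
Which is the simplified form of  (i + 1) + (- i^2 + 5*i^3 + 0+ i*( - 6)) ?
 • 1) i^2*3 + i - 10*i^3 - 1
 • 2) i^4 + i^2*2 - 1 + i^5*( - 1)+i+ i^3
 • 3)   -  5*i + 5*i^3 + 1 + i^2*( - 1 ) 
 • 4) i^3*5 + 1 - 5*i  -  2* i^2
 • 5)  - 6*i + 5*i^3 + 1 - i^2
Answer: 3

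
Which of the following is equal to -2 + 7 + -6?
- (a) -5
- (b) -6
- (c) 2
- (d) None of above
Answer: d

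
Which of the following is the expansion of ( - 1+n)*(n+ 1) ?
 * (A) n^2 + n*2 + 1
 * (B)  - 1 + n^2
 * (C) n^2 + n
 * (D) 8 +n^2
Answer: B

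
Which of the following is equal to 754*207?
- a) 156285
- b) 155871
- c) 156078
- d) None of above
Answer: c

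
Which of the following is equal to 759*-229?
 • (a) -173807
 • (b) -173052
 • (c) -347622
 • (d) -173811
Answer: d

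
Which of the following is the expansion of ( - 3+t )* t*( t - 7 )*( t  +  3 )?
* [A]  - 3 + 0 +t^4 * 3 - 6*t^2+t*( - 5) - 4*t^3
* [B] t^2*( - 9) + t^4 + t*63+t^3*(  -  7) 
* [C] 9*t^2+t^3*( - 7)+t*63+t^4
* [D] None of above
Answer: B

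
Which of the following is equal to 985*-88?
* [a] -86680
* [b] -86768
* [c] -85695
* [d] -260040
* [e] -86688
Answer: a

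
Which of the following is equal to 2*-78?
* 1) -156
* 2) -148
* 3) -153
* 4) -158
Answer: 1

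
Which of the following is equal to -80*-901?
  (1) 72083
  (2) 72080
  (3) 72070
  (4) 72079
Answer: 2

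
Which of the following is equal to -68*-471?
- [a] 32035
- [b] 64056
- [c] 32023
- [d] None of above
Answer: d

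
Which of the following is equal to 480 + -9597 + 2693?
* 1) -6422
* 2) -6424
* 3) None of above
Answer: 2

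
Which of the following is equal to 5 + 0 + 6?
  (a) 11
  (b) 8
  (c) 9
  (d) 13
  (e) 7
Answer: a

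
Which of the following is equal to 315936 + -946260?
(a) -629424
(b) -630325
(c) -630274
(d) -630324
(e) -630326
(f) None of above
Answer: d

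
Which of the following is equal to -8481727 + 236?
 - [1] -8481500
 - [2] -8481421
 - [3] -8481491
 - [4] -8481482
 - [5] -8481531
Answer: 3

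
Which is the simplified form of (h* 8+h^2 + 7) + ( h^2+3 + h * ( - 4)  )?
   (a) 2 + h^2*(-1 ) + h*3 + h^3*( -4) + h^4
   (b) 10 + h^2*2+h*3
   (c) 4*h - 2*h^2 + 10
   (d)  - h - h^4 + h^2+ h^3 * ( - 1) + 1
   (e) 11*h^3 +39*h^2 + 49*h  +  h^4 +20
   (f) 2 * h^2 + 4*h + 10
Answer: f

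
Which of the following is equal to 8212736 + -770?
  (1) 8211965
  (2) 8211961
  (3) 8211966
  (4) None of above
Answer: 3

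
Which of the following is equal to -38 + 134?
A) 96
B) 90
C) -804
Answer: A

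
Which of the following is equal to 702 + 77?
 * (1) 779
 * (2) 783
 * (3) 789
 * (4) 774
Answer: 1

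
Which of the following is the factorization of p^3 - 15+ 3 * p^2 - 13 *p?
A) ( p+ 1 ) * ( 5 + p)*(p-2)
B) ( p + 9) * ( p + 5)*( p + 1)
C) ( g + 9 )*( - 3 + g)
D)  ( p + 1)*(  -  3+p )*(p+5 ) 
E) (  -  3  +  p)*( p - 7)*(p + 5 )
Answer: D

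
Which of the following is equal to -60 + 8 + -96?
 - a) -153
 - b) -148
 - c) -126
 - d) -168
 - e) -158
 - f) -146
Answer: b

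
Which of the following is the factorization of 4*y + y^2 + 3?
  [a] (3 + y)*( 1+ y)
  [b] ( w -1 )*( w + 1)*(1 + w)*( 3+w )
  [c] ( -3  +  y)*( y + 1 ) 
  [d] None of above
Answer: a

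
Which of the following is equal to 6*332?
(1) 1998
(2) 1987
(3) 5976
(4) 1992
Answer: 4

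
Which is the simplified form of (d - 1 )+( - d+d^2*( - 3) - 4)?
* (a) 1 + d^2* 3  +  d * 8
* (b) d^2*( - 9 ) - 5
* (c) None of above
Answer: c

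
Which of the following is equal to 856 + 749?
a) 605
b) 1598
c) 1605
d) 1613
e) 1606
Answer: c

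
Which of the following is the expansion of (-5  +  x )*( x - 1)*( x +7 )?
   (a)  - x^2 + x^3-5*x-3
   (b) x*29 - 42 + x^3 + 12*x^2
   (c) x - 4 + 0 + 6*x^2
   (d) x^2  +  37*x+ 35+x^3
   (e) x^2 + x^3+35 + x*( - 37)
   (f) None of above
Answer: e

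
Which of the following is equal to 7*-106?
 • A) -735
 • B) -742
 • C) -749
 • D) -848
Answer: B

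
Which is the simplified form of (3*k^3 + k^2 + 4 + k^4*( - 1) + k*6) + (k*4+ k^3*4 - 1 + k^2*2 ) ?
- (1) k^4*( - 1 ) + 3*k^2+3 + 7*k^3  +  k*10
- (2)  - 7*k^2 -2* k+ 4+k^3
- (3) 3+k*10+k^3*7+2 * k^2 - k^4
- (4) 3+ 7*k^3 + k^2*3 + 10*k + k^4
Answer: 1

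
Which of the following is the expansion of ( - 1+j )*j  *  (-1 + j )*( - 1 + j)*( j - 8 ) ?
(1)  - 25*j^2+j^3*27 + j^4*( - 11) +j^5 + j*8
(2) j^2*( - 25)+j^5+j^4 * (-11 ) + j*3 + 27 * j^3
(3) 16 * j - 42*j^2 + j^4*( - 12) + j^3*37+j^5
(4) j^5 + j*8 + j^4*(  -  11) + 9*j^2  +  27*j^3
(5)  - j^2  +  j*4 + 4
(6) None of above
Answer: 1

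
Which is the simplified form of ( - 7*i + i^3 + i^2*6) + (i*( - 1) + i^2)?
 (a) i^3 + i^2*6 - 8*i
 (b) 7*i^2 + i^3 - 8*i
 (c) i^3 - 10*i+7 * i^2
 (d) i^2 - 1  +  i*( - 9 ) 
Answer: b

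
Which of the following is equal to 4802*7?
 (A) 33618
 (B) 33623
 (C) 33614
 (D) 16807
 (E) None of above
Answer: C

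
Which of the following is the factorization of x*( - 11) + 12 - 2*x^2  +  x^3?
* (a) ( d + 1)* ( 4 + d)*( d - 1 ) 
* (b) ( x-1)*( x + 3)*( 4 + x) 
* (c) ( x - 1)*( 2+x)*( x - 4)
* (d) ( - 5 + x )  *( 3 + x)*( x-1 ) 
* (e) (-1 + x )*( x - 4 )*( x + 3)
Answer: e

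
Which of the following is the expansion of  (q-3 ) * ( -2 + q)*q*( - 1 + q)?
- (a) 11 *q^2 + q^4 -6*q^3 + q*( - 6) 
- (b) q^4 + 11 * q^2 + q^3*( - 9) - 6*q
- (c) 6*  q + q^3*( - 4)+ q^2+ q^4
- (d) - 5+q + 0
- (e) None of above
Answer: a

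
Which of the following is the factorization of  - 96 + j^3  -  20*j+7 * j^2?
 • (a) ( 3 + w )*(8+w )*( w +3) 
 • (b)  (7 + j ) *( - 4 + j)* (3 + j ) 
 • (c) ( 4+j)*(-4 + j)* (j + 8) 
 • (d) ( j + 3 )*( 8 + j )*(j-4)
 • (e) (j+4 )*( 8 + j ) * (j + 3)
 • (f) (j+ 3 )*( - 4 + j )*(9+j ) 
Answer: d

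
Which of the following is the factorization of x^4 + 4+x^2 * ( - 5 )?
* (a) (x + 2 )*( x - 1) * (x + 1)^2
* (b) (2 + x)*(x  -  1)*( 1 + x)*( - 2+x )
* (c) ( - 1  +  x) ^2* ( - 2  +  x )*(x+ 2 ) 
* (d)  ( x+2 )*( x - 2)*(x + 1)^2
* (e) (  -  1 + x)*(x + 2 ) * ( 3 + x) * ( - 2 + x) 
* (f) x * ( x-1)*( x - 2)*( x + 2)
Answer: b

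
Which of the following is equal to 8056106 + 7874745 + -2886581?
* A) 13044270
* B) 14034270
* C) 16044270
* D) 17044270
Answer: A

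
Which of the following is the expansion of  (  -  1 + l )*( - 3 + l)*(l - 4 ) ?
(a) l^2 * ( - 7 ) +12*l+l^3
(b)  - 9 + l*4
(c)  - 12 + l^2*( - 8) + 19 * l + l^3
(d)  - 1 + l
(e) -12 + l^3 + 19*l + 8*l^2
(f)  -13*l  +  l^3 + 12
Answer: c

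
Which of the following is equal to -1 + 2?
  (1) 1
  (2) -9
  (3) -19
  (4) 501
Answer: 1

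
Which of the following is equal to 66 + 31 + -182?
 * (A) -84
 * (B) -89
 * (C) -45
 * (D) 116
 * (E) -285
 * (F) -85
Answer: F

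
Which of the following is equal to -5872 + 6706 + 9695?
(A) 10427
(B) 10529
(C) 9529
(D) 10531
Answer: B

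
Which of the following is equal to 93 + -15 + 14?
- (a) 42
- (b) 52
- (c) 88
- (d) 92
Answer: d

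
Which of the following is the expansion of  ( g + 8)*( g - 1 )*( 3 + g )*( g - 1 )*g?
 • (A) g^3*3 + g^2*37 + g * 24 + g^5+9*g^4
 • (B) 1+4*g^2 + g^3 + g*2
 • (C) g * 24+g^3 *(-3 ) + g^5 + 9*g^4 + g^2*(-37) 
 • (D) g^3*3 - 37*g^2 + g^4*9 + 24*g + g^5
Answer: D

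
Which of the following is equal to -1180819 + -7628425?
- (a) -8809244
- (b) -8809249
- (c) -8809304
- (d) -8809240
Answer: a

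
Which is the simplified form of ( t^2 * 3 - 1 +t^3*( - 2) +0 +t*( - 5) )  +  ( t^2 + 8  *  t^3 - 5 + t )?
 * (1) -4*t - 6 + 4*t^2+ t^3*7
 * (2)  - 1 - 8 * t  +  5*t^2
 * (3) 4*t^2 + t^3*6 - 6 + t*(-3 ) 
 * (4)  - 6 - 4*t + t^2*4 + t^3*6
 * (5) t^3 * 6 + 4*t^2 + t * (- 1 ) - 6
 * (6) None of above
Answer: 4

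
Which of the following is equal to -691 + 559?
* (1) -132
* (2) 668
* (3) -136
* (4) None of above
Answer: 1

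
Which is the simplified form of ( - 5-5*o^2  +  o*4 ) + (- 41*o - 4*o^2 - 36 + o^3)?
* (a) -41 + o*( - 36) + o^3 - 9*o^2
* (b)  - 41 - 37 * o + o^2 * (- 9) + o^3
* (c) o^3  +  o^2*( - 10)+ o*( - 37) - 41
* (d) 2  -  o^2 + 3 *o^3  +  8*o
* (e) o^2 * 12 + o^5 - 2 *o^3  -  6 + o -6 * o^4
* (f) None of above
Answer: b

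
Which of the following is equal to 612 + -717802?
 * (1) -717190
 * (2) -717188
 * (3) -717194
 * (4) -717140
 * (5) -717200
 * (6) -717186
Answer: 1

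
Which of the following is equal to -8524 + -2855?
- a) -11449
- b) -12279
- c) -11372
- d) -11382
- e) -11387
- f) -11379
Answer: f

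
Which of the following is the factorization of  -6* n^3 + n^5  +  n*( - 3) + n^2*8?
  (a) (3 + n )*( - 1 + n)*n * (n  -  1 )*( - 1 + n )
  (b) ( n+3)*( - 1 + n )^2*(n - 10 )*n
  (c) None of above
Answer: a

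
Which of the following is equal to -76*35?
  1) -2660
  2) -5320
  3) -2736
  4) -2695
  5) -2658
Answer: 1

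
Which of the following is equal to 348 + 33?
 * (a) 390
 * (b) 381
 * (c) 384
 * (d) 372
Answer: b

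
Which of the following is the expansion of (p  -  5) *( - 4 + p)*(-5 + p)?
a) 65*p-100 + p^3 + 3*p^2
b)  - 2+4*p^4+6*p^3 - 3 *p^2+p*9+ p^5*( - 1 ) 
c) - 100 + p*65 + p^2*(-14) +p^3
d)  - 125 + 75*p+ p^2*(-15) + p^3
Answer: c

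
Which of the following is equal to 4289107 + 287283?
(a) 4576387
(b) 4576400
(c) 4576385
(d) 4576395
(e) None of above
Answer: e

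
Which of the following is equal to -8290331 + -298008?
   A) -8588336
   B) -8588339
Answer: B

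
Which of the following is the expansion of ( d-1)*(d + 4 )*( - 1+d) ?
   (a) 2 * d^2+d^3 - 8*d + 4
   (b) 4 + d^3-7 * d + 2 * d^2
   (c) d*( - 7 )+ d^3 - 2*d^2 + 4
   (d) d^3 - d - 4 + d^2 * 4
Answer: b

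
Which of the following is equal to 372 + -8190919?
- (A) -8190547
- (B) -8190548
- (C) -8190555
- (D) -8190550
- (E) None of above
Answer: A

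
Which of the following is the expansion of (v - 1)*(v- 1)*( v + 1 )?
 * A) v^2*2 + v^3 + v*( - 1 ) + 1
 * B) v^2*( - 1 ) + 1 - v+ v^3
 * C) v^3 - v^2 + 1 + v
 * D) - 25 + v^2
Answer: B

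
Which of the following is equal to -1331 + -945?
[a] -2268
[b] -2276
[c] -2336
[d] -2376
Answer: b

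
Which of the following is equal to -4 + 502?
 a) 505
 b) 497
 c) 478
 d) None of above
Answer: d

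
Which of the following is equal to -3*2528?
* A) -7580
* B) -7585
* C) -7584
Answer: C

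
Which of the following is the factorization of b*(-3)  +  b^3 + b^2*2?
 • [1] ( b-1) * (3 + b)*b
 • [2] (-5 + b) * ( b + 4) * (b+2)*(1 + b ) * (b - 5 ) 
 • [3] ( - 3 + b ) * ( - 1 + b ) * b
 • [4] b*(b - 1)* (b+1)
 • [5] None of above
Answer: 1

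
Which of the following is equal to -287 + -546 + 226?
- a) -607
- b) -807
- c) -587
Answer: a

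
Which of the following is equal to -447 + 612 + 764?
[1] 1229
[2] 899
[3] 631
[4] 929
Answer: 4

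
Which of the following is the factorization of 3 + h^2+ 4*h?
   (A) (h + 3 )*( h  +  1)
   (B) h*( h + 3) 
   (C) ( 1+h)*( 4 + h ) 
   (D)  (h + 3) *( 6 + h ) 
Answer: A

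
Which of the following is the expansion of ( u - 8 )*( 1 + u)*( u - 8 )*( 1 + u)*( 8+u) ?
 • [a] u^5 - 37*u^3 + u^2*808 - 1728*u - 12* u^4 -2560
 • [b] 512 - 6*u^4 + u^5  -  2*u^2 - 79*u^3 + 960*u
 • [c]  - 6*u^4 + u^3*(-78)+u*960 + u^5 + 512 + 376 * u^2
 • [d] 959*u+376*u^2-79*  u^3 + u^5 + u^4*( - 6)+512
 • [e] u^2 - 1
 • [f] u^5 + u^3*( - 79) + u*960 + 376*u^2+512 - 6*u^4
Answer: f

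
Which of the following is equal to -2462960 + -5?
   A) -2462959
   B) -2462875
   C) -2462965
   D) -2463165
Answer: C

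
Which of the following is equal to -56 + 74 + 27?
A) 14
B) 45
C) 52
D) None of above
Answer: B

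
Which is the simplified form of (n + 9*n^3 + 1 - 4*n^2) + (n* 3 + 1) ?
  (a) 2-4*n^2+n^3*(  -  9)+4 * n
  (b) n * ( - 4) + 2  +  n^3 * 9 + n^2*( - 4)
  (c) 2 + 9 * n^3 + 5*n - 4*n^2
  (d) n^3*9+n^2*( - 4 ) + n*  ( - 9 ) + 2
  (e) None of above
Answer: e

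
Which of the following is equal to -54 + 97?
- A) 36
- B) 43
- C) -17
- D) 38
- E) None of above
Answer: B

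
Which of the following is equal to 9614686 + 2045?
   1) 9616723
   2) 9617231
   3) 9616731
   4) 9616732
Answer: 3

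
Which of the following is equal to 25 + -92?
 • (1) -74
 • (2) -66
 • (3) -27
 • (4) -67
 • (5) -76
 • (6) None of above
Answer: 4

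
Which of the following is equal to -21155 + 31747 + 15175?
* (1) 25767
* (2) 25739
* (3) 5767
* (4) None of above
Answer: 1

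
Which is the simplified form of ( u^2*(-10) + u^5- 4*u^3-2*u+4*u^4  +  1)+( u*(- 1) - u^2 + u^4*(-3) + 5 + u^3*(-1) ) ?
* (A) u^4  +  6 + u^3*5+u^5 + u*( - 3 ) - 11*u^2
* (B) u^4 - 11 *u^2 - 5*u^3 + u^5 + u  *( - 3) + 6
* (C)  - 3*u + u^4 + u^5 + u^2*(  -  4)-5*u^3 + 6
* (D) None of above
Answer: B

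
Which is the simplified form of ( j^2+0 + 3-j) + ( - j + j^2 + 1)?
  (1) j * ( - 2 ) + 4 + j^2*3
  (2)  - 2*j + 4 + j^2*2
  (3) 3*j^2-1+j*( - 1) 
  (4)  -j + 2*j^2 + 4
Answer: 2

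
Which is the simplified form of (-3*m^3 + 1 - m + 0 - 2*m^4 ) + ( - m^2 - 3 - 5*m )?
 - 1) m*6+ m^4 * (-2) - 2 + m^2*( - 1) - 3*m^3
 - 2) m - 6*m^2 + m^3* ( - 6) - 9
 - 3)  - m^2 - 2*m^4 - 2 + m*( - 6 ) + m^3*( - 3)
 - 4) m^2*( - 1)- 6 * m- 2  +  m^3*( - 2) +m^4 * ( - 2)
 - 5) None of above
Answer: 3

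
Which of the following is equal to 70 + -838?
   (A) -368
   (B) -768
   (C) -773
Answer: B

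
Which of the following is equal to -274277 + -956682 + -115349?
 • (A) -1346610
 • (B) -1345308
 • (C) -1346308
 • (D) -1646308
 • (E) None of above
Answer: C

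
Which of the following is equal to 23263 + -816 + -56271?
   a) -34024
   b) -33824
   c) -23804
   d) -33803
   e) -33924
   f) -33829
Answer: b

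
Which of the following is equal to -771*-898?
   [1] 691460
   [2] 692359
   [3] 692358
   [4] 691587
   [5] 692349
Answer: 3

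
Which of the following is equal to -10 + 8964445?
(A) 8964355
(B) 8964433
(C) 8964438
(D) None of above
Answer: D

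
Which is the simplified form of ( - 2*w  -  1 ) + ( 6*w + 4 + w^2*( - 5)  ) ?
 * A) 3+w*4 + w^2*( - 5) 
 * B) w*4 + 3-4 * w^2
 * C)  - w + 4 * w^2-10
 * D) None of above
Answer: A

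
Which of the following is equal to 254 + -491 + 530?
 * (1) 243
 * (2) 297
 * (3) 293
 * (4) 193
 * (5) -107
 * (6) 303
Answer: 3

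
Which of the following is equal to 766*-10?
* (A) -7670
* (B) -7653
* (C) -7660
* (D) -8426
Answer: C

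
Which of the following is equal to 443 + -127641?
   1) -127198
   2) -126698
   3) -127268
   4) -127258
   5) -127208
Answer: 1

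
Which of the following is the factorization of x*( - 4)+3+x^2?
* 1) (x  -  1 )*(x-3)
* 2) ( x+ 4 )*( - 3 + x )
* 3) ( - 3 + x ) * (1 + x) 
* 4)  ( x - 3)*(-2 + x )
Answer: 1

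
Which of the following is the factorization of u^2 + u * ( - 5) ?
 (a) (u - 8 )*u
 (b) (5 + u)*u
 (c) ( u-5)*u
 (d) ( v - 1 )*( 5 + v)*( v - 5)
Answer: c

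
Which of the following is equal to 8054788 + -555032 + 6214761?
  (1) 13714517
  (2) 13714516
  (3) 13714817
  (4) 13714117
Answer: 1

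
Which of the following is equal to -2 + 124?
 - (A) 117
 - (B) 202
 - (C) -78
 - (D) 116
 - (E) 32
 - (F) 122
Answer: F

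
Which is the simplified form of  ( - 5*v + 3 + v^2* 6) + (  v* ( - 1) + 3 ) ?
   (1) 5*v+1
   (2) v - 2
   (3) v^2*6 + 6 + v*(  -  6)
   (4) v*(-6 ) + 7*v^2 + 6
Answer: 3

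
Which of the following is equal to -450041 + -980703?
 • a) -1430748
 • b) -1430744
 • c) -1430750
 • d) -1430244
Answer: b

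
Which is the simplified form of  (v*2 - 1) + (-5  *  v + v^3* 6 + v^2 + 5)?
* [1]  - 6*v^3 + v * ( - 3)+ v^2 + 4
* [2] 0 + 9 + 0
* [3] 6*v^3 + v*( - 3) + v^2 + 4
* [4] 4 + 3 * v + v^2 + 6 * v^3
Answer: 3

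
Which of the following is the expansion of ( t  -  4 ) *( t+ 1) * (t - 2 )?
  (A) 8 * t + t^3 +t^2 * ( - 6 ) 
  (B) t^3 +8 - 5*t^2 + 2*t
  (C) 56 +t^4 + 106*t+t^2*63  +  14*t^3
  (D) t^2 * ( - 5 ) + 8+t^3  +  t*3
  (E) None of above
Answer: B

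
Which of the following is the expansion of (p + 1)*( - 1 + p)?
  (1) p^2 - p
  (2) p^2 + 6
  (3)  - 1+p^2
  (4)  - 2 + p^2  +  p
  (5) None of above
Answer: 3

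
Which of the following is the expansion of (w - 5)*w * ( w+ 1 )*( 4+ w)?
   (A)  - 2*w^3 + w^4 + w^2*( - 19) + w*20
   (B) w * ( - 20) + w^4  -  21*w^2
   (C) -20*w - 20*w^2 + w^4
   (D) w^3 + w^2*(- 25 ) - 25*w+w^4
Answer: B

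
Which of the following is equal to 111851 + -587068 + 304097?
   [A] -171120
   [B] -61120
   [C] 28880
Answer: A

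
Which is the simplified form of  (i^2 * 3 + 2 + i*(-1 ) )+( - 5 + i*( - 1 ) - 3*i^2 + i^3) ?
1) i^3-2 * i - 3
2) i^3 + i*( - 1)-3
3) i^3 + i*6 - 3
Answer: 1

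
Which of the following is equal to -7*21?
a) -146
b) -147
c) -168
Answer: b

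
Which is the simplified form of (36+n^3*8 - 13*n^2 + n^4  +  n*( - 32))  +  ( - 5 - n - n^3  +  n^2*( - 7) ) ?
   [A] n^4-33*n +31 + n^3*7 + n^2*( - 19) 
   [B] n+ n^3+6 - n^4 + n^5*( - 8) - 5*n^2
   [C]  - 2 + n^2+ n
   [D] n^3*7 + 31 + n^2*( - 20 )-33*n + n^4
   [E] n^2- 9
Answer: D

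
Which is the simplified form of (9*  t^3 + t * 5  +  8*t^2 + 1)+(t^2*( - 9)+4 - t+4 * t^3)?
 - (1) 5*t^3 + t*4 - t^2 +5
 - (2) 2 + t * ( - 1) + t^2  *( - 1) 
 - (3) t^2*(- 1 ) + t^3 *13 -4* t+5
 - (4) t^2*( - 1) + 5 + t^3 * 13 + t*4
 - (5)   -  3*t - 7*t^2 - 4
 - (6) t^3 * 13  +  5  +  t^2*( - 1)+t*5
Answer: 4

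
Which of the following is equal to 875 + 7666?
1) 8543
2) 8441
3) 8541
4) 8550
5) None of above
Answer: 3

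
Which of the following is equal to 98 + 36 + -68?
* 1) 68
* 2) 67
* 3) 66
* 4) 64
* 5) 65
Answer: 3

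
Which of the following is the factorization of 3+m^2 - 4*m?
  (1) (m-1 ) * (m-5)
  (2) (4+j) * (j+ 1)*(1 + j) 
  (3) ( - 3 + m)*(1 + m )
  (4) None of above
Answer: 4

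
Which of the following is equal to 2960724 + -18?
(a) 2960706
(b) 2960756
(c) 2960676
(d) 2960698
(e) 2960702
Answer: a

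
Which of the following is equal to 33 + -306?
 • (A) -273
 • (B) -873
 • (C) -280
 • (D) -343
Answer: A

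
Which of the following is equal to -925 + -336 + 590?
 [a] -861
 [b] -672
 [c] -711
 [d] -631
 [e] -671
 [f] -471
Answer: e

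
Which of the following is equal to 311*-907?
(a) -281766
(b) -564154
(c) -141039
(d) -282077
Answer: d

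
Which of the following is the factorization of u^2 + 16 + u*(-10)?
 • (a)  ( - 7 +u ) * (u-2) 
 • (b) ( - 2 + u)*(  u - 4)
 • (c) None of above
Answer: c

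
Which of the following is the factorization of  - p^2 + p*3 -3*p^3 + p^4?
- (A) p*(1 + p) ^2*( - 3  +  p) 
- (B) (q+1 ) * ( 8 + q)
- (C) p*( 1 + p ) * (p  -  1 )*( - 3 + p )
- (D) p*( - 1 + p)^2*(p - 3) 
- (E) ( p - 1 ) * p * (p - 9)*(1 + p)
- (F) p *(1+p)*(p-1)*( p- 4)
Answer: C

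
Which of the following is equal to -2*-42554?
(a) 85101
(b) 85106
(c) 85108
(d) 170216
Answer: c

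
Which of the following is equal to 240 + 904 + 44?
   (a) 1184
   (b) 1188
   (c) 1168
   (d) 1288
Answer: b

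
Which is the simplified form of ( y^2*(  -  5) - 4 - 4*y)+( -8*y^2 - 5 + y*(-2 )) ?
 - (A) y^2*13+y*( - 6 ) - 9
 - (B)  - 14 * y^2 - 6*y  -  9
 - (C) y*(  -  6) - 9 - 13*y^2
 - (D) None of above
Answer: C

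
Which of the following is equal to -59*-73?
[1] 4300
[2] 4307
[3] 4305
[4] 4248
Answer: 2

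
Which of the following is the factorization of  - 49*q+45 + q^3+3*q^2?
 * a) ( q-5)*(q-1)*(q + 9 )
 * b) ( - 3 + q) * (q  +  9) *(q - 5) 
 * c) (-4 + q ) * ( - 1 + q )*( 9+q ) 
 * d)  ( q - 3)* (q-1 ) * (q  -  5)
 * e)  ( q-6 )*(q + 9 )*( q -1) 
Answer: a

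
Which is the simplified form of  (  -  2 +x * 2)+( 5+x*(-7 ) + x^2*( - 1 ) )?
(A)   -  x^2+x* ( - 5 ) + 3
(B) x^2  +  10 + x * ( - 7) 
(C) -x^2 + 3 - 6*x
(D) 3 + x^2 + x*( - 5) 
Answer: A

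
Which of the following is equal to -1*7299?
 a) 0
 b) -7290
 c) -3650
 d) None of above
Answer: d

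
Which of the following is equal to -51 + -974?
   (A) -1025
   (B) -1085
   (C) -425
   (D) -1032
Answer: A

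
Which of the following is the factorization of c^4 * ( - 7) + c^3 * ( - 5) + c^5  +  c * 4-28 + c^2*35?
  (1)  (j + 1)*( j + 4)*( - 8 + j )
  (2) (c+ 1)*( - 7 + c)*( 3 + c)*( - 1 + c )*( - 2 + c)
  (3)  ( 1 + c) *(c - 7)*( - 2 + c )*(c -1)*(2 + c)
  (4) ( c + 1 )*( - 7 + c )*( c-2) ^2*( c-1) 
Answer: 3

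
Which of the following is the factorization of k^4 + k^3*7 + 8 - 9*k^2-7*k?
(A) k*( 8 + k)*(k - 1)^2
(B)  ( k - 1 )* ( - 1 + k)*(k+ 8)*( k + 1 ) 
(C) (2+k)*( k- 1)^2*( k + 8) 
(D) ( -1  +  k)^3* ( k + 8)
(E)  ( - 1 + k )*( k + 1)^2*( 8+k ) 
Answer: B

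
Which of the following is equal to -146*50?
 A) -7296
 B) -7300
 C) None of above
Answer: B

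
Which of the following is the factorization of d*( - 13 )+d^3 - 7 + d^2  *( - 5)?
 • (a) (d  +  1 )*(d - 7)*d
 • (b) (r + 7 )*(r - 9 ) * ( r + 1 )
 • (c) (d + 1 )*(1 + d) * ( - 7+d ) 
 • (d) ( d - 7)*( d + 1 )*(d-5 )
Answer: c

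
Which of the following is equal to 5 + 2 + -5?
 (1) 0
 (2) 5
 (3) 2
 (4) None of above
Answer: 3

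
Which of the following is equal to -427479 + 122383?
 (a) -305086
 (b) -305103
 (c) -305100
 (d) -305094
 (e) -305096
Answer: e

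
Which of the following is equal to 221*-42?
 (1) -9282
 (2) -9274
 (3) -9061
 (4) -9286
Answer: 1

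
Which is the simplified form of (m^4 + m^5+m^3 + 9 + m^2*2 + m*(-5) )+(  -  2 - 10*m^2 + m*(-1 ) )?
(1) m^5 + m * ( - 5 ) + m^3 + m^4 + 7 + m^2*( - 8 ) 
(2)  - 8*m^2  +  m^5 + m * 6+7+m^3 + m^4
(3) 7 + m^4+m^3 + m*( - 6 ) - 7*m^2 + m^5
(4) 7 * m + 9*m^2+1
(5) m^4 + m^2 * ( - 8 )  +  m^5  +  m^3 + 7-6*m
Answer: 5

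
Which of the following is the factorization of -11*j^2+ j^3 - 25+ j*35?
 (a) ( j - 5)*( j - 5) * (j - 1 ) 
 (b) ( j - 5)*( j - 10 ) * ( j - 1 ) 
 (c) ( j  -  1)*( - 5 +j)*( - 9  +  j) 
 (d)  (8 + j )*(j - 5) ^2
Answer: a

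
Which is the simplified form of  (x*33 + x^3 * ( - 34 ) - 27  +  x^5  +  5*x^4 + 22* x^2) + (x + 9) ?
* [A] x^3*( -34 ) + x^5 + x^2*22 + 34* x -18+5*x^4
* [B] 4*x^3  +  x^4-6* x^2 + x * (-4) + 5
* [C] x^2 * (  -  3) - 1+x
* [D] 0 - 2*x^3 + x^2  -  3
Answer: A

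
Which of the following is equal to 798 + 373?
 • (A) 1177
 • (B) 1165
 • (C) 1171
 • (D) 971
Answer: C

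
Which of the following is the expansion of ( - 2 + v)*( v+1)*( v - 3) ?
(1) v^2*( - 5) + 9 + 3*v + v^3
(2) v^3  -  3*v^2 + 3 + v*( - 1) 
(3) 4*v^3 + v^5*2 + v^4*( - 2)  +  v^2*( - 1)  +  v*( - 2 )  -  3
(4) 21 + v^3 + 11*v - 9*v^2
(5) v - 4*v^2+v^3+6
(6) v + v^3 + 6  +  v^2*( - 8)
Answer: 5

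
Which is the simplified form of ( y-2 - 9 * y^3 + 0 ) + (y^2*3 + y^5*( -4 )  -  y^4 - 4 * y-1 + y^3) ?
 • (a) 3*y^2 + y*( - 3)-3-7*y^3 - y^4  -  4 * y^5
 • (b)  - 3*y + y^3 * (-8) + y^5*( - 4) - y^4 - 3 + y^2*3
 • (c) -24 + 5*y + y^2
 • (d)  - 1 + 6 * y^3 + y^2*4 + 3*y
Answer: b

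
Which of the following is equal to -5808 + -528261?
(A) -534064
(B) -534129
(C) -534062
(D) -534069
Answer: D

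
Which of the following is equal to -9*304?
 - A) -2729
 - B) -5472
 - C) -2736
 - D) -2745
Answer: C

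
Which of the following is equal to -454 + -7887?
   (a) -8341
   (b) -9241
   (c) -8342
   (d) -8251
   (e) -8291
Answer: a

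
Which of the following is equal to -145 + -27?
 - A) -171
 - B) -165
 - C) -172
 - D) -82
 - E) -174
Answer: C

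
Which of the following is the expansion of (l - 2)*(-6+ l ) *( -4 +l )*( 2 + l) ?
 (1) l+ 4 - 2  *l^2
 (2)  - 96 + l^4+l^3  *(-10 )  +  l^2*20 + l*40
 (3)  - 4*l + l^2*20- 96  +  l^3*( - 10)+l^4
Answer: 2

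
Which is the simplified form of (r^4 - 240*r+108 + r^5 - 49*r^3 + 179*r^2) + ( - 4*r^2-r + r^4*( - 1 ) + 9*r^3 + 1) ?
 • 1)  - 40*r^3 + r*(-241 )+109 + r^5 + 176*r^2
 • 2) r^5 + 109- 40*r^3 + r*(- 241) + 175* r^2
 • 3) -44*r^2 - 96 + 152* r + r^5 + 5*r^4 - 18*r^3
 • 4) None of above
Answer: 2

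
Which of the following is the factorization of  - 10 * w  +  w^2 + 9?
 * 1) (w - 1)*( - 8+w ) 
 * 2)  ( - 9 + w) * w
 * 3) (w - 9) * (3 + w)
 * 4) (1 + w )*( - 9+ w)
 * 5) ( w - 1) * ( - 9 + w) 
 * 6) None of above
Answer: 5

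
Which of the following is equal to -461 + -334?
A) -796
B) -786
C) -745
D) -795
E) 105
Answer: D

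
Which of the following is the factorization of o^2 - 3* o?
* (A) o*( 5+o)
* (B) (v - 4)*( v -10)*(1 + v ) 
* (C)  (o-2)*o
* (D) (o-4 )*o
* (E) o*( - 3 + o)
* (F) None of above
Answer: E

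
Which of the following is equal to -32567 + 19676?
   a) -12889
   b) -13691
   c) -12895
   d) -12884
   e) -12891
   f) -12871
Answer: e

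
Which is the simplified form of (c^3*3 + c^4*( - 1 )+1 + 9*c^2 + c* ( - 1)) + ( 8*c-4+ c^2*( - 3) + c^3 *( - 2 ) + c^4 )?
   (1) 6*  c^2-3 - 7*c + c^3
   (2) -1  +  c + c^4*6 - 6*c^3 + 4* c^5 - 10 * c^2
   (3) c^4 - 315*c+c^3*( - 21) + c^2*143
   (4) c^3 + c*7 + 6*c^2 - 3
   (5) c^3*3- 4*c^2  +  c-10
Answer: 4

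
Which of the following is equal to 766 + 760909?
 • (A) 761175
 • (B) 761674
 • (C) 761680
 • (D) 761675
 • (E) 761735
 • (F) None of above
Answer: D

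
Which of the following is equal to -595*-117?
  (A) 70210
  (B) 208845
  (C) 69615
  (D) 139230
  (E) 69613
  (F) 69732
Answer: C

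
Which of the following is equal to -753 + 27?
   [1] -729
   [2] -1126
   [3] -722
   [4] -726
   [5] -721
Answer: 4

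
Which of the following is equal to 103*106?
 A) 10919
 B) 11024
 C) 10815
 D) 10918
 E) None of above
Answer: D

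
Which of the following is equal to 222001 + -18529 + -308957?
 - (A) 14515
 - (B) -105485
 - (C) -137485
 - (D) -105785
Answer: B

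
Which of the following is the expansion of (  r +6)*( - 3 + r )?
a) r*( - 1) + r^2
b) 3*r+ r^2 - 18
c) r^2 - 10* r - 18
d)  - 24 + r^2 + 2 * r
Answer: b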